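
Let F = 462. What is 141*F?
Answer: 65142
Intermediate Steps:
141*F = 141*462 = 65142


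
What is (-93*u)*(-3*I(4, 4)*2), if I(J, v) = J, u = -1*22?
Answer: -49104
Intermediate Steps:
u = -22
(-93*u)*(-3*I(4, 4)*2) = (-93*(-22))*(-3*4*2) = 2046*(-12*2) = 2046*(-24) = -49104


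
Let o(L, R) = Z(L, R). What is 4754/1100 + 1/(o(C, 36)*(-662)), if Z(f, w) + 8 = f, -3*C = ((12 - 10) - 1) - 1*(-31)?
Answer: 44060897/10194800 ≈ 4.3219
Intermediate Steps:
C = -32/3 (C = -(((12 - 10) - 1) - 1*(-31))/3 = -((2 - 1) + 31)/3 = -(1 + 31)/3 = -⅓*32 = -32/3 ≈ -10.667)
Z(f, w) = -8 + f
o(L, R) = -8 + L
4754/1100 + 1/(o(C, 36)*(-662)) = 4754/1100 + 1/(-8 - 32/3*(-662)) = 4754*(1/1100) - 1/662/(-56/3) = 2377/550 - 3/56*(-1/662) = 2377/550 + 3/37072 = 44060897/10194800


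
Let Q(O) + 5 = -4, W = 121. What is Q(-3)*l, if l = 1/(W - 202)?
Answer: ⅑ ≈ 0.11111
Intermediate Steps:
l = -1/81 (l = 1/(121 - 202) = 1/(-81) = -1/81 ≈ -0.012346)
Q(O) = -9 (Q(O) = -5 - 4 = -9)
Q(-3)*l = -9*(-1/81) = ⅑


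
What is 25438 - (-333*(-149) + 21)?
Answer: -24200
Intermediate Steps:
25438 - (-333*(-149) + 21) = 25438 - (49617 + 21) = 25438 - 1*49638 = 25438 - 49638 = -24200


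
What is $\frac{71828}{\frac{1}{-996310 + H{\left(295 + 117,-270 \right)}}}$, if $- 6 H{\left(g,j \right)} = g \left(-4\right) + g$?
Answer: $-71548158112$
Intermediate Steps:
$H{\left(g,j \right)} = \frac{g}{2}$ ($H{\left(g,j \right)} = - \frac{g \left(-4\right) + g}{6} = - \frac{- 4 g + g}{6} = - \frac{\left(-3\right) g}{6} = \frac{g}{2}$)
$\frac{71828}{\frac{1}{-996310 + H{\left(295 + 117,-270 \right)}}} = \frac{71828}{\frac{1}{-996310 + \frac{295 + 117}{2}}} = \frac{71828}{\frac{1}{-996310 + \frac{1}{2} \cdot 412}} = \frac{71828}{\frac{1}{-996310 + 206}} = \frac{71828}{\frac{1}{-996104}} = \frac{71828}{- \frac{1}{996104}} = 71828 \left(-996104\right) = -71548158112$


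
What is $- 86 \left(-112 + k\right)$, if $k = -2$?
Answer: $9804$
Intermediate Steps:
$- 86 \left(-112 + k\right) = - 86 \left(-112 - 2\right) = \left(-86\right) \left(-114\right) = 9804$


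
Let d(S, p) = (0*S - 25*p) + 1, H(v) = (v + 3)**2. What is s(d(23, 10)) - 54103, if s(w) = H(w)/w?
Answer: -4510721/83 ≈ -54346.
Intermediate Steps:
H(v) = (3 + v)**2
d(S, p) = 1 - 25*p (d(S, p) = (0 - 25*p) + 1 = -25*p + 1 = 1 - 25*p)
s(w) = (3 + w)**2/w
s(d(23, 10)) - 54103 = (3 + (1 - 25*10))**2/(1 - 25*10) - 54103 = (3 + (1 - 250))**2/(1 - 250) - 54103 = (3 - 249)**2/(-249) - 54103 = -1/249*(-246)**2 - 54103 = -1/249*60516 - 54103 = -20172/83 - 54103 = -4510721/83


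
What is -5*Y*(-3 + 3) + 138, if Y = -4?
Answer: 138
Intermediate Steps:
-5*Y*(-3 + 3) + 138 = -(-20)*(-3 + 3) + 138 = -(-20)*0 + 138 = -5*0 + 138 = 0 + 138 = 138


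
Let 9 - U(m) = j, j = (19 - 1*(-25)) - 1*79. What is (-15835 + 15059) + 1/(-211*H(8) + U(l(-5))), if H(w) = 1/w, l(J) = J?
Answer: -109408/141 ≈ -775.94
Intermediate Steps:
H(w) = 1/w
j = -35 (j = (19 + 25) - 79 = 44 - 79 = -35)
U(m) = 44 (U(m) = 9 - 1*(-35) = 9 + 35 = 44)
(-15835 + 15059) + 1/(-211*H(8) + U(l(-5))) = (-15835 + 15059) + 1/(-211/8 + 44) = -776 + 1/(-211*⅛ + 44) = -776 + 1/(-211/8 + 44) = -776 + 1/(141/8) = -776 + 8/141 = -109408/141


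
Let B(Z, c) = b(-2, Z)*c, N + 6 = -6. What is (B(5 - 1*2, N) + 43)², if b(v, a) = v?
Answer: 4489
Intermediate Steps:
N = -12 (N = -6 - 6 = -12)
B(Z, c) = -2*c
(B(5 - 1*2, N) + 43)² = (-2*(-12) + 43)² = (24 + 43)² = 67² = 4489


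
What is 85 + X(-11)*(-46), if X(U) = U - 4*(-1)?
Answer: 407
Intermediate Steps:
X(U) = 4 + U (X(U) = U + 4 = 4 + U)
85 + X(-11)*(-46) = 85 + (4 - 11)*(-46) = 85 - 7*(-46) = 85 + 322 = 407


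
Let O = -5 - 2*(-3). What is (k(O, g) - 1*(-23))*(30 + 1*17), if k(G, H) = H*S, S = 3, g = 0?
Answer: 1081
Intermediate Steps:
O = 1 (O = -5 + 6 = 1)
k(G, H) = 3*H (k(G, H) = H*3 = 3*H)
(k(O, g) - 1*(-23))*(30 + 1*17) = (3*0 - 1*(-23))*(30 + 1*17) = (0 + 23)*(30 + 17) = 23*47 = 1081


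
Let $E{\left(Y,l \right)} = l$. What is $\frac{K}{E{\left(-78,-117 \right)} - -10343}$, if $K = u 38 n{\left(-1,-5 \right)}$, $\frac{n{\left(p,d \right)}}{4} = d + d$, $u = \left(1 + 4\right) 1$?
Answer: $- \frac{3800}{5113} \approx -0.7432$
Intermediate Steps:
$u = 5$ ($u = 5 \cdot 1 = 5$)
$n{\left(p,d \right)} = 8 d$ ($n{\left(p,d \right)} = 4 \left(d + d\right) = 4 \cdot 2 d = 8 d$)
$K = -7600$ ($K = 5 \cdot 38 \cdot 8 \left(-5\right) = 190 \left(-40\right) = -7600$)
$\frac{K}{E{\left(-78,-117 \right)} - -10343} = - \frac{7600}{-117 - -10343} = - \frac{7600}{-117 + 10343} = - \frac{7600}{10226} = \left(-7600\right) \frac{1}{10226} = - \frac{3800}{5113}$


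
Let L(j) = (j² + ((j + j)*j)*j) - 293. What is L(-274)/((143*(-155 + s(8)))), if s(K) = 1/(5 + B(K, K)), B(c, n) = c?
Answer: 41066865/22154 ≈ 1853.7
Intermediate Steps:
L(j) = -293 + j² + 2*j³ (L(j) = (j² + ((2*j)*j)*j) - 293 = (j² + (2*j²)*j) - 293 = (j² + 2*j³) - 293 = -293 + j² + 2*j³)
s(K) = 1/(5 + K)
L(-274)/((143*(-155 + s(8)))) = (-293 + (-274)² + 2*(-274)³)/((143*(-155 + 1/(5 + 8)))) = (-293 + 75076 + 2*(-20570824))/((143*(-155 + 1/13))) = (-293 + 75076 - 41141648)/((143*(-155 + 1/13))) = -41066865/(143*(-2014/13)) = -41066865/(-22154) = -41066865*(-1/22154) = 41066865/22154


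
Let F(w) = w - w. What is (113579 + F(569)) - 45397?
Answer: 68182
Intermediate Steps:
F(w) = 0
(113579 + F(569)) - 45397 = (113579 + 0) - 45397 = 113579 - 45397 = 68182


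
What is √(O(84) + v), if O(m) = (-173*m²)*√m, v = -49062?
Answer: √(-49062 - 2441376*√21) ≈ 3352.1*I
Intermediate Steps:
O(m) = -173*m^(5/2)
√(O(84) + v) = √(-2441376*√21 - 49062) = √(-49062 - 2441376*√21)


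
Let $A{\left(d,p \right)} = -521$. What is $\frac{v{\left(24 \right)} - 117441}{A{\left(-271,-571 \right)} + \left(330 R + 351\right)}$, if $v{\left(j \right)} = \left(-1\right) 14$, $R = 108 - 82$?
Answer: $- \frac{23491}{1682} \approx -13.966$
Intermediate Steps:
$R = 26$ ($R = 108 - 82 = 26$)
$v{\left(j \right)} = -14$
$\frac{v{\left(24 \right)} - 117441}{A{\left(-271,-571 \right)} + \left(330 R + 351\right)} = \frac{-14 - 117441}{-521 + \left(330 \cdot 26 + 351\right)} = - \frac{117455}{-521 + \left(8580 + 351\right)} = - \frac{117455}{-521 + 8931} = - \frac{117455}{8410} = \left(-117455\right) \frac{1}{8410} = - \frac{23491}{1682}$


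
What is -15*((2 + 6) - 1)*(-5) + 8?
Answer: 533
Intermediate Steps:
-15*((2 + 6) - 1)*(-5) + 8 = -15*(8 - 1)*(-5) + 8 = -105*(-5) + 8 = -15*(-35) + 8 = 525 + 8 = 533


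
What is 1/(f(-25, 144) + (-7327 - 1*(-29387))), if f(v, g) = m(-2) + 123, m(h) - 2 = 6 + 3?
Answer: 1/22194 ≈ 4.5057e-5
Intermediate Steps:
m(h) = 11 (m(h) = 2 + (6 + 3) = 2 + 9 = 11)
f(v, g) = 134 (f(v, g) = 11 + 123 = 134)
1/(f(-25, 144) + (-7327 - 1*(-29387))) = 1/(134 + (-7327 - 1*(-29387))) = 1/(134 + (-7327 + 29387)) = 1/(134 + 22060) = 1/22194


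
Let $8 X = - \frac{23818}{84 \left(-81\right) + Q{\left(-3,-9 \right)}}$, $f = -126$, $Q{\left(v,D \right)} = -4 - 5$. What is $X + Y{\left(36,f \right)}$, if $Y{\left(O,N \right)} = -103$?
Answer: $- \frac{2795047}{27252} \approx -102.56$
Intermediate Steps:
$Q{\left(v,D \right)} = -9$
$X = \frac{11909}{27252}$ ($X = \frac{\left(-23818\right) \frac{1}{84 \left(-81\right) - 9}}{8} = \frac{\left(-23818\right) \frac{1}{-6804 - 9}}{8} = \frac{\left(-23818\right) \frac{1}{-6813}}{8} = \frac{\left(-23818\right) \left(- \frac{1}{6813}\right)}{8} = \frac{1}{8} \cdot \frac{23818}{6813} = \frac{11909}{27252} \approx 0.437$)
$X + Y{\left(36,f \right)} = \frac{11909}{27252} - 103 = - \frac{2795047}{27252}$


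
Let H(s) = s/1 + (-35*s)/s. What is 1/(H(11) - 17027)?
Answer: -1/17051 ≈ -5.8648e-5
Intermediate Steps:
H(s) = -35 + s (H(s) = s*1 - 35 = s - 35 = -35 + s)
1/(H(11) - 17027) = 1/((-35 + 11) - 17027) = 1/(-24 - 17027) = 1/(-17051) = -1/17051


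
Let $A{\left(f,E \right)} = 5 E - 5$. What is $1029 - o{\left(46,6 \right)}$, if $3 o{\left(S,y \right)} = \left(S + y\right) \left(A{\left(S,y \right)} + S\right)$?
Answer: $- \frac{605}{3} \approx -201.67$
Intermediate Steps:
$A{\left(f,E \right)} = -5 + 5 E$
$o{\left(S,y \right)} = \frac{\left(S + y\right) \left(-5 + S + 5 y\right)}{3}$ ($o{\left(S,y \right)} = \frac{\left(S + y\right) \left(\left(-5 + 5 y\right) + S\right)}{3} = \frac{\left(S + y\right) \left(-5 + S + 5 y\right)}{3}$)
$1029 - o{\left(46,6 \right)} = 1029 - \left(\frac{46^{2}}{3} + \frac{1}{3} \cdot 46 \cdot 6 + \frac{5}{3} \cdot 46 \left(-1 + 6\right) + \frac{5}{3} \cdot 6 \left(-1 + 6\right)\right) = 1029 - \left(\frac{1}{3} \cdot 2116 + 92 + \frac{5}{3} \cdot 46 \cdot 5 + \frac{5}{3} \cdot 6 \cdot 5\right) = 1029 - \left(\frac{2116}{3} + 92 + \frac{1150}{3} + 50\right) = 1029 - \frac{3692}{3} = - \frac{605}{3}$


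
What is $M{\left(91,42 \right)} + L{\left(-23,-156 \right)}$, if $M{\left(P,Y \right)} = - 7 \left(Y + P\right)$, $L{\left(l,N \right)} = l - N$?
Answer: $-798$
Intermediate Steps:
$M{\left(P,Y \right)} = - 7 P - 7 Y$ ($M{\left(P,Y \right)} = - 7 \left(P + Y\right) = - 7 P - 7 Y$)
$M{\left(91,42 \right)} + L{\left(-23,-156 \right)} = \left(\left(-7\right) 91 - 294\right) - -133 = \left(-637 - 294\right) + \left(-23 + 156\right) = -931 + 133 = -798$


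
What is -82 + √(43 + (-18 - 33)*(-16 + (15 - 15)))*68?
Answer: -82 + 68*√859 ≈ 1911.0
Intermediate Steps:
-82 + √(43 + (-18 - 33)*(-16 + (15 - 15)))*68 = -82 + √(43 - 51*(-16 + 0))*68 = -82 + √(43 - 51*(-16))*68 = -82 + √(43 + 816)*68 = -82 + √859*68 = -82 + 68*√859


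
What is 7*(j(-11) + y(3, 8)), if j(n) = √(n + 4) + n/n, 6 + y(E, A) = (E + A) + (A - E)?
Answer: 77 + 7*I*√7 ≈ 77.0 + 18.52*I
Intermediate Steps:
y(E, A) = -6 + 2*A (y(E, A) = -6 + ((E + A) + (A - E)) = -6 + ((A + E) + (A - E)) = -6 + 2*A)
j(n) = 1 + √(4 + n) (j(n) = √(4 + n) + 1 = 1 + √(4 + n))
7*(j(-11) + y(3, 8)) = 7*((1 + √(4 - 11)) + (-6 + 2*8)) = 7*((1 + √(-7)) + (-6 + 16)) = 7*((1 + I*√7) + 10) = 7*(11 + I*√7) = 77 + 7*I*√7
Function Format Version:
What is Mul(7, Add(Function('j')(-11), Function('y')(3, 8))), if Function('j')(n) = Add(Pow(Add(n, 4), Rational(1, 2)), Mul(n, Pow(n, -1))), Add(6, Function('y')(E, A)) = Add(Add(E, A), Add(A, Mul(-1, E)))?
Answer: Add(77, Mul(7, I, Pow(7, Rational(1, 2)))) ≈ Add(77.000, Mul(18.520, I))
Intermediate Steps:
Function('y')(E, A) = Add(-6, Mul(2, A)) (Function('y')(E, A) = Add(-6, Add(Add(E, A), Add(A, Mul(-1, E)))) = Add(-6, Add(Add(A, E), Add(A, Mul(-1, E)))) = Add(-6, Mul(2, A)))
Function('j')(n) = Add(1, Pow(Add(4, n), Rational(1, 2))) (Function('j')(n) = Add(Pow(Add(4, n), Rational(1, 2)), 1) = Add(1, Pow(Add(4, n), Rational(1, 2))))
Mul(7, Add(Function('j')(-11), Function('y')(3, 8))) = Mul(7, Add(Add(1, Pow(Add(4, -11), Rational(1, 2))), Add(-6, Mul(2, 8)))) = Mul(7, Add(Add(1, Pow(-7, Rational(1, 2))), Add(-6, 16))) = Mul(7, Add(Add(1, Mul(I, Pow(7, Rational(1, 2)))), 10)) = Mul(7, Add(11, Mul(I, Pow(7, Rational(1, 2))))) = Add(77, Mul(7, I, Pow(7, Rational(1, 2))))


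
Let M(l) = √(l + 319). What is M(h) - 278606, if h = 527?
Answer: -278606 + 3*√94 ≈ -2.7858e+5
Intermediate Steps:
M(l) = √(319 + l)
M(h) - 278606 = √(319 + 527) - 278606 = √846 - 278606 = 3*√94 - 278606 = -278606 + 3*√94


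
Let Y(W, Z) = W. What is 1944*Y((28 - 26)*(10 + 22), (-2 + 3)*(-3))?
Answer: 124416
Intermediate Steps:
1944*Y((28 - 26)*(10 + 22), (-2 + 3)*(-3)) = 1944*((28 - 26)*(10 + 22)) = 1944*(2*32) = 1944*64 = 124416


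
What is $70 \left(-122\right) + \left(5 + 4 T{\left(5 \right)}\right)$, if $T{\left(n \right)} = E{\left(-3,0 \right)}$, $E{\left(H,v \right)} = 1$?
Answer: $-8531$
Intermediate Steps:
$T{\left(n \right)} = 1$
$70 \left(-122\right) + \left(5 + 4 T{\left(5 \right)}\right) = 70 \left(-122\right) + \left(5 + 4 \cdot 1\right) = -8540 + \left(5 + 4\right) = -8540 + 9 = -8531$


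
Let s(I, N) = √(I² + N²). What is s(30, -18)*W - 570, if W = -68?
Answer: -570 - 408*√34 ≈ -2949.0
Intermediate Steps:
s(30, -18)*W - 570 = √(30² + (-18)²)*(-68) - 570 = √(900 + 324)*(-68) - 570 = √1224*(-68) - 570 = (6*√34)*(-68) - 570 = -408*√34 - 570 = -570 - 408*√34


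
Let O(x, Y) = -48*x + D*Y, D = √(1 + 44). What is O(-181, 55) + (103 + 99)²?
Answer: 49492 + 165*√5 ≈ 49861.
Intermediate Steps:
D = 3*√5 (D = √45 = 3*√5 ≈ 6.7082)
O(x, Y) = -48*x + 3*Y*√5 (O(x, Y) = -48*x + (3*√5)*Y = -48*x + 3*Y*√5)
O(-181, 55) + (103 + 99)² = (-48*(-181) + 3*55*√5) + (103 + 99)² = (8688 + 165*√5) + 202² = (8688 + 165*√5) + 40804 = 49492 + 165*√5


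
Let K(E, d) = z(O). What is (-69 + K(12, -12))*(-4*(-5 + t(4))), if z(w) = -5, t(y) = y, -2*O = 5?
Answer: -296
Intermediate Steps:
O = -5/2 (O = -1/2*5 = -5/2 ≈ -2.5000)
K(E, d) = -5
(-69 + K(12, -12))*(-4*(-5 + t(4))) = (-69 - 5)*(-4*(-5 + 4)) = -(-296)*(-1) = -74*4 = -296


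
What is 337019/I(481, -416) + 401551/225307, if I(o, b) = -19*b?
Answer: 79106598937/1780826528 ≈ 44.421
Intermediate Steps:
337019/I(481, -416) + 401551/225307 = 337019/((-19*(-416))) + 401551/225307 = 337019/7904 + 401551*(1/225307) = 337019*(1/7904) + 401551/225307 = 337019/7904 + 401551/225307 = 79106598937/1780826528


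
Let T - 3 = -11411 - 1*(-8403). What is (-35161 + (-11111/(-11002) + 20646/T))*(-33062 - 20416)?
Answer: 31088149992287433/16530505 ≈ 1.8807e+9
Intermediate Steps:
T = -3005 (T = 3 + (-11411 - 1*(-8403)) = 3 + (-11411 + 8403) = 3 - 3008 = -3005)
(-35161 + (-11111/(-11002) + 20646/T))*(-33062 - 20416) = (-35161 + (-11111/(-11002) + 20646/(-3005)))*(-33062 - 20416) = (-35161 + (-11111*(-1/11002) + 20646*(-1/3005)))*(-53478) = (-35161 + (11111/11002 - 20646/3005))*(-53478) = (-35161 - 193758737/33061010)*(-53478) = -1162651931347/33061010*(-53478) = 31088149992287433/16530505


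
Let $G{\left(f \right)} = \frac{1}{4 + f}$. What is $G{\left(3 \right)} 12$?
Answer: $\frac{12}{7} \approx 1.7143$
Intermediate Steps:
$G{\left(3 \right)} 12 = \frac{1}{4 + 3} \cdot 12 = \frac{1}{7} \cdot 12 = \frac{12}{7}$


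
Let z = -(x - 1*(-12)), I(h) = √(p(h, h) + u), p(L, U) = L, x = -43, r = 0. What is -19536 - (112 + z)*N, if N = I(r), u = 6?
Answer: -19536 - 143*√6 ≈ -19886.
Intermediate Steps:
I(h) = √(6 + h) (I(h) = √(h + 6) = √(6 + h))
z = 31 (z = -(-43 - 1*(-12)) = -(-43 + 12) = -1*(-31) = 31)
N = √6 (N = √(6 + 0) = √6 ≈ 2.4495)
-19536 - (112 + z)*N = -19536 - (112 + 31)*√6 = -19536 - 143*√6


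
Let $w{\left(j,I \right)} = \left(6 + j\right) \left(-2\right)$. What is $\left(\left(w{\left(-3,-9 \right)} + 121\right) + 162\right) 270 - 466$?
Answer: $74324$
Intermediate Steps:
$w{\left(j,I \right)} = -12 - 2 j$
$\left(\left(w{\left(-3,-9 \right)} + 121\right) + 162\right) 270 - 466 = \left(\left(\left(-12 - -6\right) + 121\right) + 162\right) 270 - 466 = \left(\left(\left(-12 + 6\right) + 121\right) + 162\right) 270 - 466 = \left(\left(-6 + 121\right) + 162\right) 270 - 466 = \left(115 + 162\right) 270 - 466 = 277 \cdot 270 - 466 = 74790 - 466 = 74324$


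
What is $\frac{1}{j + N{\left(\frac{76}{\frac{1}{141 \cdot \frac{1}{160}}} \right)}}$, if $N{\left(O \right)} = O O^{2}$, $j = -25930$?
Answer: $\frac{64000}{17567772839} \approx 3.643 \cdot 10^{-6}$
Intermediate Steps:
$N{\left(O \right)} = O^{3}$
$\frac{1}{j + N{\left(\frac{76}{\frac{1}{141 \cdot \frac{1}{160}}} \right)}} = \frac{1}{-25930 + \left(\frac{76}{\frac{1}{141 \cdot \frac{1}{160}}}\right)^{3}} = \frac{1}{-25930 + \left(\frac{76}{\frac{1}{\frac{141}{160}}}\right)^{3}} = \frac{1}{-25930 + \left(\frac{76}{\frac{160}{141}}\right)^{3}} = \frac{1}{-25930 + \left(76 \cdot \frac{141}{160}\right)^{3}} = \frac{1}{-25930 + \left(\frac{2679}{40}\right)^{3}} = \frac{1}{-25930 + \frac{19227292839}{64000}} = \frac{1}{\frac{17567772839}{64000}} = \frac{64000}{17567772839}$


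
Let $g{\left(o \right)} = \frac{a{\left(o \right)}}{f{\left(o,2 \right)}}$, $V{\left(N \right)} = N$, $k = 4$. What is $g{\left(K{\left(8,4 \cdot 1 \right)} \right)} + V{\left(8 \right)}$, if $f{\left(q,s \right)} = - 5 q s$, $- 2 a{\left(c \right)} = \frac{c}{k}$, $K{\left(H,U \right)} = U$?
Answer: $\frac{641}{80} \approx 8.0125$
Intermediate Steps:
$a{\left(c \right)} = - \frac{c}{8}$ ($a{\left(c \right)} = - \frac{\frac{1}{4} c}{2} = - \frac{c}{8}$)
$f{\left(q,s \right)} = - 5 q s$
$g{\left(o \right)} = \frac{1}{80}$ ($g{\left(o \right)} = \frac{\left(- \frac{1}{8}\right) o}{\left(-5\right) o 2} = \frac{\left(- \frac{1}{8}\right) o}{\left(-10\right) o} = - \frac{o}{8} \left(- \frac{1}{10 o}\right) = \frac{1}{80}$)
$g{\left(K{\left(8,4 \cdot 1 \right)} \right)} + V{\left(8 \right)} = \frac{1}{80} + 8 = \frac{641}{80}$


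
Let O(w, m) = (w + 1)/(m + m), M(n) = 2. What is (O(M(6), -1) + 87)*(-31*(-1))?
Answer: 5301/2 ≈ 2650.5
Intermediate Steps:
O(w, m) = (1 + w)/(2*m) (O(w, m) = (1 + w)/((2*m)) = (1 + w)*(1/(2*m)) = (1 + w)/(2*m))
(O(M(6), -1) + 87)*(-31*(-1)) = ((½)*(1 + 2)/(-1) + 87)*(-31*(-1)) = ((½)*(-1)*3 + 87)*31 = (-3/2 + 87)*31 = (171/2)*31 = 5301/2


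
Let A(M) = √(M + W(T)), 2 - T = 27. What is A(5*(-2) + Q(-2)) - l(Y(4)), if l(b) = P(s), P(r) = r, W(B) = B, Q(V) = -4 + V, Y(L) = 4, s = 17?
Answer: -17 + I*√41 ≈ -17.0 + 6.4031*I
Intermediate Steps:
T = -25 (T = 2 - 1*27 = 2 - 27 = -25)
l(b) = 17
A(M) = √(-25 + M) (A(M) = √(M - 25) = √(-25 + M))
A(5*(-2) + Q(-2)) - l(Y(4)) = √(-25 + (5*(-2) + (-4 - 2))) - 1*17 = √(-25 + (-10 - 6)) - 17 = √(-25 - 16) - 17 = √(-41) - 17 = I*√41 - 17 = -17 + I*√41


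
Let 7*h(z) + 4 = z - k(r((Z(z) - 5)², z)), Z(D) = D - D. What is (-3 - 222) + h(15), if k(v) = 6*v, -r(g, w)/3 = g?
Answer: -1114/7 ≈ -159.14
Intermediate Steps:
Z(D) = 0
r(g, w) = -3*g
h(z) = 446/7 + z/7 (h(z) = -4/7 + (z - 6*(-3*(0 - 5)²))/7 = -4/7 + (z - 6*(-3*(-5)²))/7 = -4/7 + (z - 6*(-3*25))/7 = -4/7 + (z - 6*(-75))/7 = -4/7 + (z - 1*(-450))/7 = -4/7 + (z + 450)/7 = -4/7 + (450 + z)/7 = -4/7 + (450/7 + z/7) = 446/7 + z/7)
(-3 - 222) + h(15) = (-3 - 222) + (446/7 + (⅐)*15) = -225 + (446/7 + 15/7) = -225 + 461/7 = -1114/7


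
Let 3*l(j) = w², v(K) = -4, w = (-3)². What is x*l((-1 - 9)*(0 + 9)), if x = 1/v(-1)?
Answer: -27/4 ≈ -6.7500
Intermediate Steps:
w = 9
x = -¼ (x = 1/(-4) = -¼ ≈ -0.25000)
l(j) = 27 (l(j) = (⅓)*9² = (⅓)*81 = 27)
x*l((-1 - 9)*(0 + 9)) = -¼*27 = -27/4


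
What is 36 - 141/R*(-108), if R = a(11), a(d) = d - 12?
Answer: -15192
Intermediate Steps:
a(d) = -12 + d
R = -1 (R = -12 + 11 = -1)
36 - 141/R*(-108) = 36 - 141/(-1)*(-108) = 36 - 141*(-1)*(-108) = 36 + 141*(-108) = 36 - 15228 = -15192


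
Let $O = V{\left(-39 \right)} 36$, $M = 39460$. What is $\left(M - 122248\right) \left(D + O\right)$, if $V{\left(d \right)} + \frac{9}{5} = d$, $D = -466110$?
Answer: $\frac{193549568472}{5} \approx 3.871 \cdot 10^{10}$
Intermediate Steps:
$V{\left(d \right)} = - \frac{9}{5} + d$
$O = - \frac{7344}{5}$ ($O = \left(- \frac{9}{5} - 39\right) 36 = \left(- \frac{204}{5}\right) 36 = - \frac{7344}{5} \approx -1468.8$)
$\left(M - 122248\right) \left(D + O\right) = \left(39460 - 122248\right) \left(-466110 - \frac{7344}{5}\right) = \left(-82788\right) \left(- \frac{2337894}{5}\right) = \frac{193549568472}{5}$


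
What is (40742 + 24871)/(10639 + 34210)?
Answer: 65613/44849 ≈ 1.4630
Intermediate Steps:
(40742 + 24871)/(10639 + 34210) = 65613/44849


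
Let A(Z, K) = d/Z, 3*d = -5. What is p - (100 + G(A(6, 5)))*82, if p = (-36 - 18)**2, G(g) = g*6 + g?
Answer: -46121/9 ≈ -5124.6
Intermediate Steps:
d = -5/3 (d = (1/3)*(-5) = -5/3 ≈ -1.6667)
A(Z, K) = -5/(3*Z)
G(g) = 7*g (G(g) = 6*g + g = 7*g)
p = 2916 (p = (-54)**2 = 2916)
p - (100 + G(A(6, 5)))*82 = 2916 - (100 + 7*(-5/3/6))*82 = 2916 - (100 + 7*(-5/3*1/6))*82 = 2916 - (100 + 7*(-5/18))*82 = 2916 - (100 - 35/18)*82 = 2916 - 1765*82/18 = 2916 - 1*72365/9 = 2916 - 72365/9 = -46121/9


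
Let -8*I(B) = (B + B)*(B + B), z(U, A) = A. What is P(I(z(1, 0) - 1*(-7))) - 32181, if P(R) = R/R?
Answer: -32180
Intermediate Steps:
I(B) = -B**2/2 (I(B) = -(B + B)*(B + B)/8 = -2*B*2*B/8 = -B**2/2)
P(R) = 1
P(I(z(1, 0) - 1*(-7))) - 32181 = 1 - 32181 = -32180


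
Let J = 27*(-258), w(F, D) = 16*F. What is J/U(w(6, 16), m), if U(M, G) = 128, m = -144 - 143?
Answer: -3483/64 ≈ -54.422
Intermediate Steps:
m = -287
J = -6966
J/U(w(6, 16), m) = -6966/128 = -6966*1/128 = -3483/64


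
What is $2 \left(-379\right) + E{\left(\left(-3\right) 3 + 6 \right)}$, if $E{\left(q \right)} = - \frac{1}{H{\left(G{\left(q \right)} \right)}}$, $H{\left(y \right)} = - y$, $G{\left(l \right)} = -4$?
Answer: $- \frac{3033}{4} \approx -758.25$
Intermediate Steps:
$E{\left(q \right)} = - \frac{1}{4}$ ($E{\left(q \right)} = - \frac{1}{\left(-1\right) \left(-4\right)} = - \frac{1}{4}$)
$2 \left(-379\right) + E{\left(\left(-3\right) 3 + 6 \right)} = 2 \left(-379\right) - \frac{1}{4} = -758 - \frac{1}{4} = - \frac{3033}{4}$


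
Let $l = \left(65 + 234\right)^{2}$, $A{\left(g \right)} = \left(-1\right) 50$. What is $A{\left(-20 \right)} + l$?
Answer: $89351$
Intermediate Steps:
$A{\left(g \right)} = -50$
$l = 89401$ ($l = 299^{2} = 89401$)
$A{\left(-20 \right)} + l = -50 + 89401 = 89351$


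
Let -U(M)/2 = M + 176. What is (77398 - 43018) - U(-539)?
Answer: 33654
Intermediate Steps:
U(M) = -352 - 2*M (U(M) = -2*(M + 176) = -2*(176 + M) = -352 - 2*M)
(77398 - 43018) - U(-539) = (77398 - 43018) - (-352 - 2*(-539)) = 34380 - (-352 + 1078) = 34380 - 1*726 = 34380 - 726 = 33654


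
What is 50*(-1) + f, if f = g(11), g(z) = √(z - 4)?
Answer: -50 + √7 ≈ -47.354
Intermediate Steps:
g(z) = √(-4 + z)
f = √7 (f = √(-4 + 11) = √7 ≈ 2.6458)
50*(-1) + f = 50*(-1) + √7 = -50 + √7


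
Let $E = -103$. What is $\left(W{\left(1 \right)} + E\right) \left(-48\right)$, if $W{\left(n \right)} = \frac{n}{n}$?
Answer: $4896$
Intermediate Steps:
$W{\left(n \right)} = 1$
$\left(W{\left(1 \right)} + E\right) \left(-48\right) = \left(1 - 103\right) \left(-48\right) = \left(-102\right) \left(-48\right) = 4896$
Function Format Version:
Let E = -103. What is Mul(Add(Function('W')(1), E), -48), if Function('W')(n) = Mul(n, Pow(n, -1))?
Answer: 4896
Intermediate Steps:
Function('W')(n) = 1
Mul(Add(Function('W')(1), E), -48) = Mul(Add(1, -103), -48) = Mul(-102, -48) = 4896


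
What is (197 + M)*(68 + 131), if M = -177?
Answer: 3980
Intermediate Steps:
(197 + M)*(68 + 131) = (197 - 177)*(68 + 131) = 20*199 = 3980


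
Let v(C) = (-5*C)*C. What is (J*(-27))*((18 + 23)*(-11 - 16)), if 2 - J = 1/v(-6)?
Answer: 1198881/20 ≈ 59944.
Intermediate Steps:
v(C) = -5*C**2
J = 361/180 (J = 2 - 1/((-5*(-6)**2)) = 2 - 1/((-5*36)) = 2 - 1/(-180) = 2 - 1*(-1/180) = 2 + 1/180 = 361/180 ≈ 2.0056)
(J*(-27))*((18 + 23)*(-11 - 16)) = ((361/180)*(-27))*((18 + 23)*(-11 - 16)) = -44403*(-27)/20 = -1083/20*(-1107) = 1198881/20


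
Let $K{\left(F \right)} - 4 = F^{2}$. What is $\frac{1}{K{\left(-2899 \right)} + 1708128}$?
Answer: $\frac{1}{10112333} \approx 9.8889 \cdot 10^{-8}$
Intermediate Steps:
$K{\left(F \right)} = 4 + F^{2}$
$\frac{1}{K{\left(-2899 \right)} + 1708128} = \frac{1}{\left(4 + \left(-2899\right)^{2}\right) + 1708128} = \frac{1}{\left(4 + 8404201\right) + 1708128} = \frac{1}{8404205 + 1708128} = \frac{1}{10112333}$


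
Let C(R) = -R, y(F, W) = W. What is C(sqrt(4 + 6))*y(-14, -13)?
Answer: 13*sqrt(10) ≈ 41.110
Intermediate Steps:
C(sqrt(4 + 6))*y(-14, -13) = -sqrt(4 + 6)*(-13) = -sqrt(10)*(-13) = 13*sqrt(10)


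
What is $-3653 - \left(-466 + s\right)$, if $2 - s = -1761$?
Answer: $-4950$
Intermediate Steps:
$s = 1763$ ($s = 2 - -1761 = 2 + 1761 = 1763$)
$-3653 - \left(-466 + s\right) = -3653 - 1297 = -4950$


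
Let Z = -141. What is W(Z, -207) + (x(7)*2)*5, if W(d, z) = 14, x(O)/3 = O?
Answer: 224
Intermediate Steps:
x(O) = 3*O
W(Z, -207) + (x(7)*2)*5 = 14 + ((3*7)*2)*5 = 14 + (21*2)*5 = 14 + 42*5 = 14 + 210 = 224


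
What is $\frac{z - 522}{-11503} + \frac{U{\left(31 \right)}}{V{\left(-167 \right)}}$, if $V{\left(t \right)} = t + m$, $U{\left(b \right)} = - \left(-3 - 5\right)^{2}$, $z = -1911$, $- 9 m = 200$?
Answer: $\frac{10769127}{19589609} \approx 0.54974$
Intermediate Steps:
$m = - \frac{200}{9}$ ($m = \left(- \frac{1}{9}\right) 200 = - \frac{200}{9} \approx -22.222$)
$U{\left(b \right)} = -64$ ($U{\left(b \right)} = - \left(-8\right)^{2} = \left(-1\right) 64 = -64$)
$V{\left(t \right)} = - \frac{200}{9} + t$ ($V{\left(t \right)} = t - \frac{200}{9} = - \frac{200}{9} + t$)
$\frac{z - 522}{-11503} + \frac{U{\left(31 \right)}}{V{\left(-167 \right)}} = \frac{-1911 - 522}{-11503} - \frac{64}{- \frac{200}{9} - 167} = \left(-1911 - 522\right) \left(- \frac{1}{11503}\right) - \frac{64}{- \frac{1703}{9}} = \left(-2433\right) \left(- \frac{1}{11503}\right) - - \frac{576}{1703} = \frac{2433}{11503} + \frac{576}{1703} = \frac{10769127}{19589609}$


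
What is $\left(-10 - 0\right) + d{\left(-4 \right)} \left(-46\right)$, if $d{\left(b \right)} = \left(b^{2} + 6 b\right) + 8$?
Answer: $-10$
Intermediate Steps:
$d{\left(b \right)} = 8 + b^{2} + 6 b$
$\left(-10 - 0\right) + d{\left(-4 \right)} \left(-46\right) = \left(-10 - 0\right) + \left(8 + \left(-4\right)^{2} + 6 \left(-4\right)\right) \left(-46\right) = \left(-10 + 0\right) + \left(8 + 16 - 24\right) \left(-46\right) = -10 + 0 \left(-46\right) = -10 + 0 = -10$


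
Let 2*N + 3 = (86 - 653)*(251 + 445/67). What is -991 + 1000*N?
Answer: -4893943897/67 ≈ -7.3044e+7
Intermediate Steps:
N = -9787755/134 (N = -3/2 + ((86 - 653)*(251 + 445/67))/2 = -3/2 + (-567*(251 + 445*(1/67)))/2 = -3/2 + (-567*(251 + 445/67))/2 = -3/2 + (-567*17262/67)/2 = -3/2 + (1/2)*(-9787554/67) = -3/2 - 4893777/67 = -9787755/134 ≈ -73043.)
-991 + 1000*N = -991 + 1000*(-9787755/134) = -991 - 4893877500/67 = -4893943897/67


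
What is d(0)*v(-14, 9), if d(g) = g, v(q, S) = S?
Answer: 0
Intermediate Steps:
d(0)*v(-14, 9) = 0*9 = 0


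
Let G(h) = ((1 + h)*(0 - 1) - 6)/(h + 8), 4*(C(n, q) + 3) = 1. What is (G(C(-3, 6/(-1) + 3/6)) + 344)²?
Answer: 51940849/441 ≈ 1.1778e+5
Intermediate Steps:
C(n, q) = -11/4 (C(n, q) = -3 + (¼)*1 = -3 + ¼ = -11/4)
G(h) = (-7 - h)/(8 + h) (G(h) = ((1 + h)*(-1) - 6)/(8 + h) = ((-1 - h) - 6)/(8 + h) = (-7 - h)/(8 + h))
(G(C(-3, 6/(-1) + 3/6)) + 344)² = ((-7 - 1*(-11/4))/(8 - 11/4) + 344)² = ((-7 + 11/4)/(21/4) + 344)² = ((4/21)*(-17/4) + 344)² = (-17/21 + 344)² = (7207/21)² = 51940849/441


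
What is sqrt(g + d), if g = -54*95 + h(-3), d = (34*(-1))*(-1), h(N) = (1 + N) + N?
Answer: I*sqrt(5101) ≈ 71.421*I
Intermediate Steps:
h(N) = 1 + 2*N
d = 34 (d = -34*(-1) = 34)
g = -5135 (g = -54*95 + (1 + 2*(-3)) = -5130 + (1 - 6) = -5130 - 5 = -5135)
sqrt(g + d) = sqrt(-5135 + 34) = sqrt(-5101) = I*sqrt(5101)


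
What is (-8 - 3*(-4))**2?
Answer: 16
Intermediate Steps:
(-8 - 3*(-4))**2 = (-8 + 12)**2 = 4**2 = 16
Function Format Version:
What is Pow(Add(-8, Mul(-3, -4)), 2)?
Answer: 16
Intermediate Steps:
Pow(Add(-8, Mul(-3, -4)), 2) = Pow(Add(-8, 12), 2) = Pow(4, 2) = 16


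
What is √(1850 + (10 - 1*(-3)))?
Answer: 9*√23 ≈ 43.162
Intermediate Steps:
√(1850 + (10 - 1*(-3))) = √(1850 + (10 + 3)) = √(1850 + 13) = √1863 = 9*√23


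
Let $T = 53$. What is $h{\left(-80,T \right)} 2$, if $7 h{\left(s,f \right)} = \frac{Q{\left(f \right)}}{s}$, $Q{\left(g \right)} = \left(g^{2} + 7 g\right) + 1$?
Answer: $- \frac{3181}{280} \approx -11.361$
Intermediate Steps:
$Q{\left(g \right)} = 1 + g^{2} + 7 g$
$h{\left(s,f \right)} = \frac{1 + f^{2} + 7 f}{7 s}$ ($h{\left(s,f \right)} = \frac{\left(1 + f^{2} + 7 f\right) \frac{1}{s}}{7} = \frac{\frac{1}{s} \left(1 + f^{2} + 7 f\right)}{7} = \frac{1 + f^{2} + 7 f}{7 s}$)
$h{\left(-80,T \right)} 2 = \frac{1 + 53^{2} + 7 \cdot 53}{7 \left(-80\right)} 2 = \frac{1}{7} \left(- \frac{1}{80}\right) \left(1 + 2809 + 371\right) 2 = \frac{1}{7} \left(- \frac{1}{80}\right) 3181 \cdot 2 = \left(- \frac{3181}{560}\right) 2 = - \frac{3181}{280}$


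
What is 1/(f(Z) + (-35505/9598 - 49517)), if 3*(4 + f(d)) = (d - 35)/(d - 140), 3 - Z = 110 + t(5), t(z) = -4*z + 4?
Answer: -105578/5228699497 ≈ -2.0192e-5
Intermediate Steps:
t(z) = 4 - 4*z
Z = -91 (Z = 3 - (110 + (4 - 4*5)) = 3 - (110 + (4 - 20)) = 3 - (110 - 16) = 3 - 1*94 = 3 - 94 = -91)
f(d) = -4 + (-35 + d)/(3*(-140 + d)) (f(d) = -4 + ((d - 35)/(d - 140))/3 = -4 + ((-35 + d)/(-140 + d))/3 = -4 + (-35 + d)/(3*(-140 + d)))
1/(f(Z) + (-35505/9598 - 49517)) = 1/((1645 - 11*(-91))/(3*(-140 - 91)) + (-35505/9598 - 49517)) = 1/((1/3)*(1645 + 1001)/(-231) + (-35505*1/9598 - 49517)) = 1/((1/3)*(-1/231)*2646 + (-35505/9598 - 49517)) = 1/(-42/11 - 475299671/9598) = 1/(-5228699497/105578) = -105578/5228699497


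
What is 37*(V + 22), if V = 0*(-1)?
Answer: 814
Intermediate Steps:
V = 0
37*(V + 22) = 37*(0 + 22) = 37*22 = 814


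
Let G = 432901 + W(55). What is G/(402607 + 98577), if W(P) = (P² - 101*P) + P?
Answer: 215213/250592 ≈ 0.85882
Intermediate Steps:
W(P) = P² - 100*P
G = 430426 (G = 432901 + 55*(-100 + 55) = 432901 + 55*(-45) = 432901 - 2475 = 430426)
G/(402607 + 98577) = 430426/(402607 + 98577) = 430426/501184 = 430426*(1/501184) = 215213/250592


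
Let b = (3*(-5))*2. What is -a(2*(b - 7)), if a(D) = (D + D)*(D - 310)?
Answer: -56832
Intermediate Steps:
b = -30 (b = -15*2 = -30)
a(D) = 2*D*(-310 + D) (a(D) = (2*D)*(-310 + D) = 2*D*(-310 + D))
-a(2*(b - 7)) = -2*2*(-30 - 7)*(-310 + 2*(-30 - 7)) = -2*2*(-37)*(-310 + 2*(-37)) = -2*(-74)*(-310 - 74) = -2*(-74)*(-384) = -1*56832 = -56832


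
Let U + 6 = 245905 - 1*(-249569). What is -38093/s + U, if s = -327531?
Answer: 162281167601/327531 ≈ 4.9547e+5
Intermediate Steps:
U = 495468 (U = -6 + (245905 - 1*(-249569)) = -6 + (245905 + 249569) = -6 + 495474 = 495468)
-38093/s + U = -38093/(-327531) + 495468 = -38093*(-1/327531) + 495468 = 38093/327531 + 495468 = 162281167601/327531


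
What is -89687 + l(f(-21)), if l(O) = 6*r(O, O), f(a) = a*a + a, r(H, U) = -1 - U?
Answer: -92213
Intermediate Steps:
f(a) = a + a² (f(a) = a² + a = a + a²)
l(O) = -6 - 6*O (l(O) = 6*(-1 - O) = -6 - 6*O)
-89687 + l(f(-21)) = -89687 + (-6 - (-126)*(1 - 21)) = -89687 + (-6 - (-126)*(-20)) = -89687 + (-6 - 6*420) = -89687 + (-6 - 2520) = -89687 - 2526 = -92213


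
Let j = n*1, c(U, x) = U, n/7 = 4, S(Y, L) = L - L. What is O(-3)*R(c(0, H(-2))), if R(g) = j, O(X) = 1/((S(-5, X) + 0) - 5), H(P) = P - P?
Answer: -28/5 ≈ -5.6000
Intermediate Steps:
S(Y, L) = 0
n = 28 (n = 7*4 = 28)
H(P) = 0
O(X) = -1/5 (O(X) = 1/((0 + 0) - 5) = 1/(0 - 5) = 1/(-5) = -1/5)
j = 28 (j = 28*1 = 28)
R(g) = 28
O(-3)*R(c(0, H(-2))) = -1/5*28 = -28/5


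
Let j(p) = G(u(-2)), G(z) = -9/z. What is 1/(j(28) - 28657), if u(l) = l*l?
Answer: -4/114637 ≈ -3.4893e-5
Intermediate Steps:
u(l) = l²
j(p) = -9/4 (j(p) = -9/((-2)²) = -9/4)
1/(j(28) - 28657) = 1/(-9/4 - 28657) = 1/(-114637/4) = -4/114637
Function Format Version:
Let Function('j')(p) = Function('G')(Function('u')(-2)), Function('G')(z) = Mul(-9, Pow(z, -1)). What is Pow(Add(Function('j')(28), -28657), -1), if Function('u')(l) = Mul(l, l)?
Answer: Rational(-4, 114637) ≈ -3.4893e-5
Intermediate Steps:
Function('u')(l) = Pow(l, 2)
Function('j')(p) = Rational(-9, 4) (Function('j')(p) = Mul(-9, Pow(Pow(-2, 2), -1)) = Mul(-9, Pow(4, -1)) = Mul(-9, Rational(1, 4)) = Rational(-9, 4))
Pow(Add(Function('j')(28), -28657), -1) = Pow(Add(Rational(-9, 4), -28657), -1) = Pow(Rational(-114637, 4), -1) = Rational(-4, 114637)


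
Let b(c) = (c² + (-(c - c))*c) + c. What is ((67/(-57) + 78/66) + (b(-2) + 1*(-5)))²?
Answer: 3523129/393129 ≈ 8.9618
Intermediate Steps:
b(c) = c + c² (b(c) = (c² + (-1*0)*c) + c = (c² + 0*c) + c = (c² + 0) + c = c² + c = c + c²)
((67/(-57) + 78/66) + (b(-2) + 1*(-5)))² = ((67/(-57) + 78/66) + (-2*(1 - 2) + 1*(-5)))² = ((67*(-1/57) + 78*(1/66)) + (-2*(-1) - 5))² = ((-67/57 + 13/11) + (2 - 5))² = (4/627 - 3)² = (-1877/627)² = 3523129/393129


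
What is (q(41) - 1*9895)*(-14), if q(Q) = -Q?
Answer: 139104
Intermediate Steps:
(q(41) - 1*9895)*(-14) = (-1*41 - 1*9895)*(-14) = (-41 - 9895)*(-14) = -9936*(-14) = 139104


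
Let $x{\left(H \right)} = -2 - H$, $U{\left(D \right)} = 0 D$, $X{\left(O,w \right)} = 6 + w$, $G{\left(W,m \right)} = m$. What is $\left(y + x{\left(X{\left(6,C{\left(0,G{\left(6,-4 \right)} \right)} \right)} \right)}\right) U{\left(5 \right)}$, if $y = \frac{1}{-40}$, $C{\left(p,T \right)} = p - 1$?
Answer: $0$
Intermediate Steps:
$C{\left(p,T \right)} = -1 + p$ ($C{\left(p,T \right)} = p - 1 = -1 + p$)
$U{\left(D \right)} = 0$
$y = - \frac{1}{40} \approx -0.025$
$\left(y + x{\left(X{\left(6,C{\left(0,G{\left(6,-4 \right)} \right)} \right)} \right)}\right) U{\left(5 \right)} = \left(- \frac{1}{40} - 7\right) 0 = \left(- \frac{281}{40}\right) 0 = 0$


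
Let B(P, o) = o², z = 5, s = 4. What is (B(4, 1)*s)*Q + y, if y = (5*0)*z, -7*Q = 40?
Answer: -160/7 ≈ -22.857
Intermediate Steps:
Q = -40/7 (Q = -⅐*40 = -40/7 ≈ -5.7143)
y = 0 (y = (5*0)*5 = 0*5 = 0)
(B(4, 1)*s)*Q + y = (1²*4)*(-40/7) + 0 = (1*4)*(-40/7) + 0 = 4*(-40/7) + 0 = -160/7 + 0 = -160/7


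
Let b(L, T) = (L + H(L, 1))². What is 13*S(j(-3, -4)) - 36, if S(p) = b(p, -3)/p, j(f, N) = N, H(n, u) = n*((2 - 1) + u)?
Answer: -504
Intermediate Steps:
H(n, u) = n*(1 + u)
b(L, T) = 9*L² (b(L, T) = (L + L*(1 + 1))² = (L + L*2)² = (L + 2*L)² = (3*L)² = 9*L²)
S(p) = 9*p (S(p) = (9*p²)/p = 9*p)
13*S(j(-3, -4)) - 36 = 13*(9*(-4)) - 36 = 13*(-36) - 36 = -468 - 36 = -504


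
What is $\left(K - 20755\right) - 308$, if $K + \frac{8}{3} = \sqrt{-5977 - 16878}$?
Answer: $- \frac{63197}{3} + i \sqrt{22855} \approx -21066.0 + 151.18 i$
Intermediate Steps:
$K = - \frac{8}{3} + i \sqrt{22855}$ ($K = - \frac{8}{3} + \sqrt{-5977 - 16878} = - \frac{8}{3} + \sqrt{-22855} = - \frac{8}{3} + i \sqrt{22855} \approx -2.6667 + 151.18 i$)
$\left(K - 20755\right) - 308 = \left(\left(- \frac{8}{3} + i \sqrt{22855}\right) - 20755\right) - 308 = \left(- \frac{62273}{3} + i \sqrt{22855}\right) - 308 = - \frac{63197}{3} + i \sqrt{22855}$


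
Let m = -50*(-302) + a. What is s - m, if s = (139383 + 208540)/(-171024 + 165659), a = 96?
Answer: -81874463/5365 ≈ -15261.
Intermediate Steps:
m = 15196 (m = -50*(-302) + 96 = 15100 + 96 = 15196)
s = -347923/5365 (s = 347923/(-5365) = 347923*(-1/5365) = -347923/5365 ≈ -64.850)
s - m = -347923/5365 - 1*15196 = -347923/5365 - 15196 = -81874463/5365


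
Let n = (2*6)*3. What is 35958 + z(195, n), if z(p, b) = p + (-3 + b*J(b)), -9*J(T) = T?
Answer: 36006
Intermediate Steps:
J(T) = -T/9
n = 36 (n = 12*3 = 36)
z(p, b) = -3 + p - b²/9 (z(p, b) = p + (-3 + b*(-b/9)) = p + (-3 - b²/9) = -3 + p - b²/9)
35958 + z(195, n) = 35958 + (-3 + 195 - ⅑*36²) = 35958 + (-3 + 195 - ⅑*1296) = 35958 + (-3 + 195 - 144) = 35958 + 48 = 36006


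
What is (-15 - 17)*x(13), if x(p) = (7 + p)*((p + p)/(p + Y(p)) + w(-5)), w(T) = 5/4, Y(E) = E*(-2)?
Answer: 480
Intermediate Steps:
Y(E) = -2*E
w(T) = 5/4 (w(T) = 5*(¼) = 5/4)
x(p) = -21/4 - 3*p/4 (x(p) = (7 + p)*((p + p)/(p - 2*p) + 5/4) = (7 + p)*((2*p)/((-p)) + 5/4) = (7 + p)*((2*p)*(-1/p) + 5/4) = (7 + p)*(-2 + 5/4) = (7 + p)*(-¾) = -21/4 - 3*p/4)
(-15 - 17)*x(13) = (-15 - 17)*(-21/4 - ¾*13) = -32*(-21/4 - 39/4) = -32*(-15) = 480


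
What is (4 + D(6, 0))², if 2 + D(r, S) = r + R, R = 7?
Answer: 225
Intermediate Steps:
D(r, S) = 5 + r (D(r, S) = -2 + (r + 7) = -2 + (7 + r) = 5 + r)
(4 + D(6, 0))² = (4 + (5 + 6))² = (4 + 11)² = 15² = 225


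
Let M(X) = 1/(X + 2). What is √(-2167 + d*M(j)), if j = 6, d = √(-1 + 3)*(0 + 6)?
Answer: √(-8668 + 3*√2)/2 ≈ 46.54*I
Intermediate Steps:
d = 6*√2 (d = √2*6 = 6*√2 ≈ 8.4853)
M(X) = 1/(2 + X)
√(-2167 + d*M(j)) = √(-2167 + (6*√2)/(2 + 6)) = √(-2167 + (6*√2)/8) = √(-2167 + (6*√2)*(⅛)) = √(-2167 + 3*√2/4)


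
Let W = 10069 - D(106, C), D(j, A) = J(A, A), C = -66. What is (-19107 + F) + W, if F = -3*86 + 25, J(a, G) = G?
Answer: -9205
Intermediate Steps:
D(j, A) = A
F = -233 (F = -258 + 25 = -233)
W = 10135 (W = 10069 - 1*(-66) = 10069 + 66 = 10135)
(-19107 + F) + W = (-19107 - 233) + 10135 = -19340 + 10135 = -9205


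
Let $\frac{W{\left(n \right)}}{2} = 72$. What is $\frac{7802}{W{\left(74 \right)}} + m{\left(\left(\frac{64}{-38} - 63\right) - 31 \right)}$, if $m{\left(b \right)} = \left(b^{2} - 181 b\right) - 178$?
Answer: $\frac{684901957}{25992} \approx 26351.0$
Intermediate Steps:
$W{\left(n \right)} = 144$ ($W{\left(n \right)} = 2 \cdot 72 = 144$)
$m{\left(b \right)} = -178 + b^{2} - 181 b$
$\frac{7802}{W{\left(74 \right)}} + m{\left(\left(\frac{64}{-38} - 63\right) - 31 \right)} = \frac{7802}{144} - \left(178 - \left(\left(\frac{64}{-38} - 63\right) - 31\right)^{2} + 181 \left(\left(\frac{64}{-38} - 63\right) - 31\right)\right) = 7802 \cdot \frac{1}{144} - \left(178 - \left(\left(64 \left(- \frac{1}{38}\right) - 63\right) - 31\right)^{2} + 181 \left(\left(64 \left(- \frac{1}{38}\right) - 63\right) - 31\right)\right) = \frac{3901}{72} - \left(178 - \left(\left(- \frac{32}{19} - 63\right) - 31\right)^{2} + 181 \left(\left(- \frac{32}{19} - 63\right) - 31\right)\right) = \frac{3901}{72} - \left(178 - \left(- \frac{1229}{19} - 31\right)^{2} + 181 \left(- \frac{1229}{19} - 31\right)\right) = \frac{3901}{72} - \left(- \frac{325676}{19} - \frac{3305124}{361}\right) = \frac{3901}{72} + \left(-178 + \frac{3305124}{361} + \frac{329058}{19}\right) = \frac{3901}{72} + \frac{9492968}{361} = \frac{684901957}{25992}$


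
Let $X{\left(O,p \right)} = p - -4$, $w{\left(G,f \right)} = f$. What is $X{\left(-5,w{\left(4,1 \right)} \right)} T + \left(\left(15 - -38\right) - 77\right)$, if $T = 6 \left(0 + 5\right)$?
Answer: $126$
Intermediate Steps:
$T = 30$ ($T = 6 \cdot 5 = 30$)
$X{\left(O,p \right)} = 4 + p$ ($X{\left(O,p \right)} = p + 4 = 4 + p$)
$X{\left(-5,w{\left(4,1 \right)} \right)} T + \left(\left(15 - -38\right) - 77\right) = \left(4 + 1\right) 30 + \left(\left(15 - -38\right) - 77\right) = 5 \cdot 30 + \left(\left(15 + 38\right) - 77\right) = 150 + \left(53 - 77\right) = 150 - 24 = 126$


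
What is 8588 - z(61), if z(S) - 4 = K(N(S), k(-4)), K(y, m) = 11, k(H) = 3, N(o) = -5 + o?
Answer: 8573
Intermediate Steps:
z(S) = 15 (z(S) = 4 + 11 = 15)
8588 - z(61) = 8588 - 1*15 = 8588 - 15 = 8573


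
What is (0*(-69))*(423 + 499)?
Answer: 0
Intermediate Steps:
(0*(-69))*(423 + 499) = 0*922 = 0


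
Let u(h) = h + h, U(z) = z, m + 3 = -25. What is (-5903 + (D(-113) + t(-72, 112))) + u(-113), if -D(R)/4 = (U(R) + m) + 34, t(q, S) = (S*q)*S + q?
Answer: -908941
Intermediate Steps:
m = -28 (m = -3 - 25 = -28)
t(q, S) = q + q*S² (t(q, S) = q*S² + q = q + q*S²)
D(R) = -24 - 4*R (D(R) = -4*((R - 28) + 34) = -4*((-28 + R) + 34) = -4*(6 + R) = -24 - 4*R)
u(h) = 2*h
(-5903 + (D(-113) + t(-72, 112))) + u(-113) = (-5903 + ((-24 - 4*(-113)) - 72*(1 + 112²))) + 2*(-113) = (-5903 + ((-24 + 452) - 72*(1 + 12544))) - 226 = (-5903 + (428 - 72*12545)) - 226 = (-5903 + (428 - 903240)) - 226 = (-5903 - 902812) - 226 = -908715 - 226 = -908941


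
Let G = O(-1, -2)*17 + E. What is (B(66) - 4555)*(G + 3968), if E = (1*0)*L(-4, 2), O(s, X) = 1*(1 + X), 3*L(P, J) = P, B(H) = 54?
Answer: -17783451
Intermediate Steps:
L(P, J) = P/3
O(s, X) = 1 + X
E = 0 (E = (1*0)*((⅓)*(-4)) = 0*(-4/3) = 0)
G = -17 (G = (1 - 2)*17 + 0 = -1*17 + 0 = -17 + 0 = -17)
(B(66) - 4555)*(G + 3968) = (54 - 4555)*(-17 + 3968) = -4501*3951 = -17783451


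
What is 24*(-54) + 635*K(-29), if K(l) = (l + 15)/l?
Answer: -28694/29 ≈ -989.45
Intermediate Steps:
K(l) = (15 + l)/l
24*(-54) + 635*K(-29) = 24*(-54) + 635*((15 - 29)/(-29)) = -1296 + 635*(-1/29*(-14)) = -1296 + 635*(14/29) = -1296 + 8890/29 = -28694/29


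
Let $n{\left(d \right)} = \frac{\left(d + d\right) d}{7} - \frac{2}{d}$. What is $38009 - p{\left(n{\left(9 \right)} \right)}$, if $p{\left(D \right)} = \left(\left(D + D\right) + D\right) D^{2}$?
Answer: $\frac{157075757}{83349} \approx 1884.6$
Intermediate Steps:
$n{\left(d \right)} = - \frac{2}{d} + \frac{2 d^{2}}{7}$ ($n{\left(d \right)} = 2 d d \frac{1}{7} - \frac{2}{d} = 2 d^{2} \cdot \frac{1}{7} - \frac{2}{d} = \frac{2 d^{2}}{7} - \frac{2}{d} = - \frac{2}{d} + \frac{2 d^{2}}{7}$)
$p{\left(D \right)} = 3 D^{3}$ ($p{\left(D \right)} = \left(2 D + D\right) D^{2} = 3 D D^{2} = 3 D^{3}$)
$38009 - p{\left(n{\left(9 \right)} \right)} = 38009 - 3 \left(\frac{2 \left(-7 + 9^{3}\right)}{7 \cdot 9}\right)^{3} = 38009 - 3 \left(\frac{2}{7} \cdot \frac{1}{9} \left(-7 + 729\right)\right)^{3} = 38009 - 3 \left(\frac{2}{7} \cdot \frac{1}{9} \cdot 722\right)^{3} = 38009 - 3 \left(\frac{1444}{63}\right)^{3} = 38009 - 3 \cdot \frac{3010936384}{250047} = 38009 - \frac{3010936384}{83349} = \frac{157075757}{83349}$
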